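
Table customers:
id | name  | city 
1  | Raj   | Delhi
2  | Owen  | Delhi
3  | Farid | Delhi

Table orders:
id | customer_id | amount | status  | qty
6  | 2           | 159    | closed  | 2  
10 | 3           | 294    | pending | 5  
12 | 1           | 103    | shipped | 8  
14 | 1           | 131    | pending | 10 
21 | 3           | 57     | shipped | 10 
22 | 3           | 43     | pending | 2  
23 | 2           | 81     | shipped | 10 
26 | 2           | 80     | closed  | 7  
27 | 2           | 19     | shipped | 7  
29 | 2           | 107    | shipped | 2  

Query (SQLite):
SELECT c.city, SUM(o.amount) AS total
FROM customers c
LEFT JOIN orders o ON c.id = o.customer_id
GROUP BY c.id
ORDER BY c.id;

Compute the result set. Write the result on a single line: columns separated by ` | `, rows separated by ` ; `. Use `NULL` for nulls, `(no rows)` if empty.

LEFT JOIN keeps every customers row; unmatched ones get NULL for orders columns.
Group by customers.id and compute SUM(o.amount). SUM over an all-NULL group is NULL.
  1: ids {12, 14} → SUM(o.amount)=234
  2: ids {6, 23, 26, 27, 29} → SUM(o.amount)=446
  3: ids {10, 21, 22} → SUM(o.amount)=394

Delhi | 234 ; Delhi | 446 ; Delhi | 394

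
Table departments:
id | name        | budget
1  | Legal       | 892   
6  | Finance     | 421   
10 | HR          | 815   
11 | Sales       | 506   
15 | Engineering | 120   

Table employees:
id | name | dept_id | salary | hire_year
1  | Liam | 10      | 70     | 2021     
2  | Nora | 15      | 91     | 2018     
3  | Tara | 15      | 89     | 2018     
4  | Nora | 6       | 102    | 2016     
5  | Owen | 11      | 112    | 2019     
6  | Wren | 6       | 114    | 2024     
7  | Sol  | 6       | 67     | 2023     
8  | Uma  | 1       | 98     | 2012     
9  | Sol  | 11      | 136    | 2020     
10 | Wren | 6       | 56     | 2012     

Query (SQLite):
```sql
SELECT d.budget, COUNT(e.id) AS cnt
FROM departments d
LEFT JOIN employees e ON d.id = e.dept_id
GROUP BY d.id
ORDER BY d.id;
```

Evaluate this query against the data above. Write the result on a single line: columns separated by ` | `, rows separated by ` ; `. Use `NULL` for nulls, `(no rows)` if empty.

892 | 1 ; 421 | 4 ; 815 | 1 ; 506 | 2 ; 120 | 2

LEFT JOIN keeps every departments row; unmatched ones get NULL for employees columns.
Group by departments.id and compute COUNT(e.id). COUNT(col) of an all-NULL group is 0.
  1: ids {8} → COUNT(e.id)=1
  6: ids {4, 6, 7, 10} → COUNT(e.id)=4
  10: ids {1} → COUNT(e.id)=1
  11: ids {5, 9} → COUNT(e.id)=2
  15: ids {2, 3} → COUNT(e.id)=2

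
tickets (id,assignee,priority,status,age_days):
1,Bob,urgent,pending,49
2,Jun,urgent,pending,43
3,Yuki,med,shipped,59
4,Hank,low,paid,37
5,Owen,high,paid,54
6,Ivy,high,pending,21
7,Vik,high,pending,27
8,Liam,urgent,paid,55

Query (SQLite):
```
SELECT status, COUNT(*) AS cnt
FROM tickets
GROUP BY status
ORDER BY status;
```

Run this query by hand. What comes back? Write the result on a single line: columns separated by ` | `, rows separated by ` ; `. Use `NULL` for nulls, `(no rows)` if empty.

Partition tickets by status; compute COUNT(*) within each group.
  paid: ids {4, 5, 8} → COUNT(*)=3
  pending: ids {1, 2, 6, 7} → COUNT(*)=4
  shipped: ids {3} → COUNT(*)=1

paid | 3 ; pending | 4 ; shipped | 1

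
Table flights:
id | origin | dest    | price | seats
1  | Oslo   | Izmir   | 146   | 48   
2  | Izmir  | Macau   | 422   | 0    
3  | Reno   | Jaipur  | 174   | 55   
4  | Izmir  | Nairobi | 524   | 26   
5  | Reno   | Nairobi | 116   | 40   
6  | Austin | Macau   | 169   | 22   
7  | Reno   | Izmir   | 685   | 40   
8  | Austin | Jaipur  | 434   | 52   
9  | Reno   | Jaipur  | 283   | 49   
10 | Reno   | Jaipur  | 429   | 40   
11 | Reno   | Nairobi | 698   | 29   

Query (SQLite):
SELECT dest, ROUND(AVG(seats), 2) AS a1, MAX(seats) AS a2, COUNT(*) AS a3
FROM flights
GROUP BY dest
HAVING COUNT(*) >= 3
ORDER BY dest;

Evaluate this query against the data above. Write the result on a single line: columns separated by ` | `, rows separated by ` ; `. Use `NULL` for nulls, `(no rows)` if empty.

Jaipur | 49 | 55 | 4 ; Nairobi | 31.67 | 40 | 3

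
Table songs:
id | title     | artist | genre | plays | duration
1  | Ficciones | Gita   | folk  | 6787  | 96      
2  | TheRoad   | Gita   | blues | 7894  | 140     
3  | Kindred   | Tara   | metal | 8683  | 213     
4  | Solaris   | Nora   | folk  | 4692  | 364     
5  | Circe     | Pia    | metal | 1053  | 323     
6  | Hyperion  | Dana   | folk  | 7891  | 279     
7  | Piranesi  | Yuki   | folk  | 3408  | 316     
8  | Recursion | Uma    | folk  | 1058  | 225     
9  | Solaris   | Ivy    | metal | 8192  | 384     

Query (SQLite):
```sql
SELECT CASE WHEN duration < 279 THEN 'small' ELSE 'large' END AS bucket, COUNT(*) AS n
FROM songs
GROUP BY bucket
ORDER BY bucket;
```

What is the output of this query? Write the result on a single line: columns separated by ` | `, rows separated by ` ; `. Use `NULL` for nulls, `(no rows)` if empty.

Bucket rows by duration < 279 → 'small' else 'large'; count each bucket.

large | 5 ; small | 4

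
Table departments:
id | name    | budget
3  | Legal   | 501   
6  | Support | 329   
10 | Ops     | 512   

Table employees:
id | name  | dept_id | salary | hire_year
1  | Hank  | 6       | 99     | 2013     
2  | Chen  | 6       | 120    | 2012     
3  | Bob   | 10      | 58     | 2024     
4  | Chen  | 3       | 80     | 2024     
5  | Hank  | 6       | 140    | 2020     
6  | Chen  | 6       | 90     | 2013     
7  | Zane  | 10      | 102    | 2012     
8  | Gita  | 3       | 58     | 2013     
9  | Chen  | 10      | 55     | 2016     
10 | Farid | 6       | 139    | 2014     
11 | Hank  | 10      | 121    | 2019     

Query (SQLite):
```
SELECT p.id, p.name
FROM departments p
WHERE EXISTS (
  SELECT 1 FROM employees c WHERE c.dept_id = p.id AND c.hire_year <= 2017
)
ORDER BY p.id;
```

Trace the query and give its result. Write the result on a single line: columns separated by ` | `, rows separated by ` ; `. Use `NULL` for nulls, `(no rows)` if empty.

For each departments row, check whether any employees with matching dept_id has hire_year <= 2017.
Keep rows where that is true.

3 | Legal ; 6 | Support ; 10 | Ops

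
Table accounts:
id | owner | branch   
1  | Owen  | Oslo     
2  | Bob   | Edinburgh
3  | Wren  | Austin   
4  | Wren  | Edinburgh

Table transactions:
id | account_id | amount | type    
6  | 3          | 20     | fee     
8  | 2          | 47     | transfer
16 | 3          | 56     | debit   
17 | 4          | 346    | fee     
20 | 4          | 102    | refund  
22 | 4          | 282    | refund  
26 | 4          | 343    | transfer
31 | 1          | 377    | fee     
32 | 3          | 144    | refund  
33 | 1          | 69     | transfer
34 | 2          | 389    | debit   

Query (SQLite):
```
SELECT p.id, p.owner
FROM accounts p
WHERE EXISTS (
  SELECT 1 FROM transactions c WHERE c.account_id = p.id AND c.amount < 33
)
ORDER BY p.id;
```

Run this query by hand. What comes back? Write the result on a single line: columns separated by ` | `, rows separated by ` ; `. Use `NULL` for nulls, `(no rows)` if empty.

For each accounts row, check whether any transactions with matching account_id has amount < 33.
Keep rows where that is true.

3 | Wren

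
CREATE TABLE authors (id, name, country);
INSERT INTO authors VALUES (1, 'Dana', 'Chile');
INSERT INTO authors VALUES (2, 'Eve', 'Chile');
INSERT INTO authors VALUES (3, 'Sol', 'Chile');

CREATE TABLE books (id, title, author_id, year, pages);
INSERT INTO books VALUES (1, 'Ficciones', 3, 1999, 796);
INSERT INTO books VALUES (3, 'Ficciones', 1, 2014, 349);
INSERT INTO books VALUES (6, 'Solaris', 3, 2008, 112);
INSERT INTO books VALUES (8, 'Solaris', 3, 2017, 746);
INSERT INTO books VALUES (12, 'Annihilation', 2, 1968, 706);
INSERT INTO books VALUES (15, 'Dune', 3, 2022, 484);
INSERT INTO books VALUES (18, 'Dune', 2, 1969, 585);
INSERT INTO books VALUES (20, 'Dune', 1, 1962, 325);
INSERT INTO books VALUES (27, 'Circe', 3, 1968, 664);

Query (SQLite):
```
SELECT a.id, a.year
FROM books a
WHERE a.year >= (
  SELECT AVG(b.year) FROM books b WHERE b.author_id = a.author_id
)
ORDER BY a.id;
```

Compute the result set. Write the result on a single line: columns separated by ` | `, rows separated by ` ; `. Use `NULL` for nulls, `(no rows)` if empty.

For each books row a, compute AVG(year) over rows sharing a.author_id.
Keep row a if a.year >= that per-group AVG.
  author_id=1: AVG(year) = 1988.0
  author_id=2: AVG(year) = 1968.5
  author_id=3: AVG(year) = 2002.8

3 | 2014 ; 6 | 2008 ; 8 | 2017 ; 15 | 2022 ; 18 | 1969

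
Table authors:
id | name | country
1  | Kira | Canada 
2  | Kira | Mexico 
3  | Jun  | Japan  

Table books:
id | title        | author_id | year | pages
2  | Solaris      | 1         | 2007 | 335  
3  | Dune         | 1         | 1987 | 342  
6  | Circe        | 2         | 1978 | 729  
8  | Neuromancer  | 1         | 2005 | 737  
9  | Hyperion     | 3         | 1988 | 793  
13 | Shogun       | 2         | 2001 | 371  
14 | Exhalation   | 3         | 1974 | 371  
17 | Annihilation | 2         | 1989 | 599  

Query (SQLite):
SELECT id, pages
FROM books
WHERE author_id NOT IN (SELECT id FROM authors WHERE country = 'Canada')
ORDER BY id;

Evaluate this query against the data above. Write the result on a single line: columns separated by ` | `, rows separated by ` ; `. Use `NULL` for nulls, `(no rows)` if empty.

6 | 729 ; 9 | 793 ; 13 | 371 ; 14 | 371 ; 17 | 599

Inner query: authors.id where country = 'Canada'.
Outer: keep books rows whose author_id is not in that set.
Inner query → {1}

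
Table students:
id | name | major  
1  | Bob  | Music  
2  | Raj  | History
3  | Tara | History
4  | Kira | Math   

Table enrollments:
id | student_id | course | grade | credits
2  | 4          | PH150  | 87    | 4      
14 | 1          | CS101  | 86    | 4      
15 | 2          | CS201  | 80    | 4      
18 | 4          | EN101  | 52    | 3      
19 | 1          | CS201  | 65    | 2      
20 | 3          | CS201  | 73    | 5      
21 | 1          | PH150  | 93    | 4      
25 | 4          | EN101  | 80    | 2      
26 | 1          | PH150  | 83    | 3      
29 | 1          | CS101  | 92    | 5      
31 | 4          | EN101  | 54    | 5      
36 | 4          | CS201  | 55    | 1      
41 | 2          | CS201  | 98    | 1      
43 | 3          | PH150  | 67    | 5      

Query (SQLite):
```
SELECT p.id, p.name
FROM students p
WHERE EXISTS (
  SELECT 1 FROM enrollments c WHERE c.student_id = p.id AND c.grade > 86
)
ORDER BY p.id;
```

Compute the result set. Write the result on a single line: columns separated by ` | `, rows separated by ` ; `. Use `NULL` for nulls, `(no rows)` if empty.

1 | Bob ; 2 | Raj ; 4 | Kira

For each students row, check whether any enrollments with matching student_id has grade > 86.
Keep rows where that is true.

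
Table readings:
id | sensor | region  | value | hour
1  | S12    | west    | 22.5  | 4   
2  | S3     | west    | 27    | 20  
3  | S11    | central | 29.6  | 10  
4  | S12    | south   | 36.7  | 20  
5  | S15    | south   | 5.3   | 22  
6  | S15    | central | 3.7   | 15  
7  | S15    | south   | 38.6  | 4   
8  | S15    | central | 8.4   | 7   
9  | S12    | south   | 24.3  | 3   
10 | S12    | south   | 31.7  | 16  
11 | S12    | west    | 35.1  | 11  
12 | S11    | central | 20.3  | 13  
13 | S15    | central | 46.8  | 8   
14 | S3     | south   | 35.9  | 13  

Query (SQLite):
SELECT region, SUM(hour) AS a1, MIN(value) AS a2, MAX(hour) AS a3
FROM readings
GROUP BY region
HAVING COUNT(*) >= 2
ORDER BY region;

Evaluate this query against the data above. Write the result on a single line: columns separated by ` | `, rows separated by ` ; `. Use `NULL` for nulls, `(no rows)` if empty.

central | 53 | 3.7 | 15 ; south | 78 | 5.3 | 22 ; west | 35 | 22.5 | 20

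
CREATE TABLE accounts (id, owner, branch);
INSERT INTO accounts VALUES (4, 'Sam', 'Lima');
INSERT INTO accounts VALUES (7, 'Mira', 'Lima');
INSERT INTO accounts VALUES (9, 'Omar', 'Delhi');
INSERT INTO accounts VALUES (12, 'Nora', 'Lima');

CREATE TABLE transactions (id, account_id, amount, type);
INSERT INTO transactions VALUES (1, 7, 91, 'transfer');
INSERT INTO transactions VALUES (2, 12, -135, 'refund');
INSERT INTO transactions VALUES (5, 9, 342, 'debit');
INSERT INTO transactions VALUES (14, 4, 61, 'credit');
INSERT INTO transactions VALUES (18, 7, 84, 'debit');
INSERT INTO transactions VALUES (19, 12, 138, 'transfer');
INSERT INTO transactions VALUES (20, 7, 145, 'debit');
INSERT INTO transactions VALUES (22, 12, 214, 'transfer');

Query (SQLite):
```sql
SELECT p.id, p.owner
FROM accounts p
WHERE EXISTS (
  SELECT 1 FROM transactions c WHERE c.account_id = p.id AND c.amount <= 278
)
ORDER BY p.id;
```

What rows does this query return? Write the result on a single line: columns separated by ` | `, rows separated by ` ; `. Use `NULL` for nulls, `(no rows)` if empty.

For each accounts row, check whether any transactions with matching account_id has amount <= 278.
Keep rows where that is true.

4 | Sam ; 7 | Mira ; 12 | Nora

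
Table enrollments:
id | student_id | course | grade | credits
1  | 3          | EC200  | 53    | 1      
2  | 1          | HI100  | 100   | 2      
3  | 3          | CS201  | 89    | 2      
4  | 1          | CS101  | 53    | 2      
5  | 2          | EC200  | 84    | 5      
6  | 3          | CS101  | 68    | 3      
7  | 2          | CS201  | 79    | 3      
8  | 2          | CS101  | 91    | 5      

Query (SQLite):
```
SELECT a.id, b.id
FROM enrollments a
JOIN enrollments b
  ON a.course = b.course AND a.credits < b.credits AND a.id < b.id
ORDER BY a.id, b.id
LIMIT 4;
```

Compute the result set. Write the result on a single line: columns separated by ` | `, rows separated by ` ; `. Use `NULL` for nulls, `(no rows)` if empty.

1 | 5 ; 3 | 7 ; 4 | 6 ; 4 | 8

Pairs (a,b) with same course, a.credits < b.credits, a.id < b.id.
course groups: CS101:{4,6,8} CS201:{3,7} EC200:{1,5} HI100:{2}
Ordered by (a.id, b.id); first 4.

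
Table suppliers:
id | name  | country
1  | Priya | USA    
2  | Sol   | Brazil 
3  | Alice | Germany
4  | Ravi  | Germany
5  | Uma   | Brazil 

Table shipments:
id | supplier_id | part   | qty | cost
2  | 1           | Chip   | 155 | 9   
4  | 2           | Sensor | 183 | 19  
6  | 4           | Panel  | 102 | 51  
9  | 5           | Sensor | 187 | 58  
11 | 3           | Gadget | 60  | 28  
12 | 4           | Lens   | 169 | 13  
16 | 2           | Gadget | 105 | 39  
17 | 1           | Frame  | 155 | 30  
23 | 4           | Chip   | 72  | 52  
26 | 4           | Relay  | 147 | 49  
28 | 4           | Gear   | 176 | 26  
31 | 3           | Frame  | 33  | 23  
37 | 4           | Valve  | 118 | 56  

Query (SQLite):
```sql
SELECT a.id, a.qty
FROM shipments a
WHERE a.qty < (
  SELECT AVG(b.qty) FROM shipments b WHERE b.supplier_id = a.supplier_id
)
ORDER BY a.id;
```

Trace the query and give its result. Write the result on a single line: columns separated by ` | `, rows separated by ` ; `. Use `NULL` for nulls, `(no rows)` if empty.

6 | 102 ; 16 | 105 ; 23 | 72 ; 31 | 33 ; 37 | 118

For each shipments row a, compute AVG(qty) over rows sharing a.supplier_id.
Keep row a if a.qty < that per-group AVG.
  supplier_id=1: AVG(qty) = 155.0
  supplier_id=2: AVG(qty) = 144.0
  supplier_id=3: AVG(qty) = 46.5
  supplier_id=4: AVG(qty) = 130.666667
  supplier_id=5: AVG(qty) = 187.0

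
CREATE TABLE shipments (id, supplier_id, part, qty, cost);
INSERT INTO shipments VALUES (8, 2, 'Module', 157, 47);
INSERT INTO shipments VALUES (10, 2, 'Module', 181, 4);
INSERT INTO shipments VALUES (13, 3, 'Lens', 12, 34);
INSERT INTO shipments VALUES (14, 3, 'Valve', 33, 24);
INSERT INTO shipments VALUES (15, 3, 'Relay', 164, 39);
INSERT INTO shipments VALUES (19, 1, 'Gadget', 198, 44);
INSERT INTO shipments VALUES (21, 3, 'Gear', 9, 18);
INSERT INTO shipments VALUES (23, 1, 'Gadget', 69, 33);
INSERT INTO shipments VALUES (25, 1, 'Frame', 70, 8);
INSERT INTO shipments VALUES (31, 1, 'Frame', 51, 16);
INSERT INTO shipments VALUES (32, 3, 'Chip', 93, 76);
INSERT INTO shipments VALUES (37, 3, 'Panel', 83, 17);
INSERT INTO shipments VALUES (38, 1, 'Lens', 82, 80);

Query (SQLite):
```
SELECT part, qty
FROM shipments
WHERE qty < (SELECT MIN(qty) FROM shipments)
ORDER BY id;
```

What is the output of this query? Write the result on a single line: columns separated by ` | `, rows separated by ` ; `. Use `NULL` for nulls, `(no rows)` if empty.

(no rows)

Scalar subquery: MIN(qty) over all shipments rows = 9.
Keep rows where qty < that value.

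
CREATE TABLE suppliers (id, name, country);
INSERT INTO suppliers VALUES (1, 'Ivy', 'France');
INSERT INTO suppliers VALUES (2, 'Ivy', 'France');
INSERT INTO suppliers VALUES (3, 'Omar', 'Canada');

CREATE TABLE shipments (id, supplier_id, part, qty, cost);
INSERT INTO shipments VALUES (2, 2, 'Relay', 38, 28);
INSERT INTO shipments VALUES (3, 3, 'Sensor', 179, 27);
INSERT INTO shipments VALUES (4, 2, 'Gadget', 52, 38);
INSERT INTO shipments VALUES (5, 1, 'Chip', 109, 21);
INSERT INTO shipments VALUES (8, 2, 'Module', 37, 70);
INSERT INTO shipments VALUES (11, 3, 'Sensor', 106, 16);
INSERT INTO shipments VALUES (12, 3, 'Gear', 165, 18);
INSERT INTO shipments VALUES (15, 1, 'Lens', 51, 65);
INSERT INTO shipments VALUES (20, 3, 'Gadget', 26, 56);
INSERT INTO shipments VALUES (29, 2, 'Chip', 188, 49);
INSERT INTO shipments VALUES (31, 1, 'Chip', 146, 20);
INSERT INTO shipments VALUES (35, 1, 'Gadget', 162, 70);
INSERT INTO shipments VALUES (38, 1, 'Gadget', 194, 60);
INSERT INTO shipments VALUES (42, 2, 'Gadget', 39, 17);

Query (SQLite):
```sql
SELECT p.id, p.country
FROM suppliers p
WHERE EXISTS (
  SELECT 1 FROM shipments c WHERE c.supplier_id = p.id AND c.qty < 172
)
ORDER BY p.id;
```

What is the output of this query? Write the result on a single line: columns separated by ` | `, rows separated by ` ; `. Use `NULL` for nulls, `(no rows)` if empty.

For each suppliers row, check whether any shipments with matching supplier_id has qty < 172.
Keep rows where that is true.

1 | France ; 2 | France ; 3 | Canada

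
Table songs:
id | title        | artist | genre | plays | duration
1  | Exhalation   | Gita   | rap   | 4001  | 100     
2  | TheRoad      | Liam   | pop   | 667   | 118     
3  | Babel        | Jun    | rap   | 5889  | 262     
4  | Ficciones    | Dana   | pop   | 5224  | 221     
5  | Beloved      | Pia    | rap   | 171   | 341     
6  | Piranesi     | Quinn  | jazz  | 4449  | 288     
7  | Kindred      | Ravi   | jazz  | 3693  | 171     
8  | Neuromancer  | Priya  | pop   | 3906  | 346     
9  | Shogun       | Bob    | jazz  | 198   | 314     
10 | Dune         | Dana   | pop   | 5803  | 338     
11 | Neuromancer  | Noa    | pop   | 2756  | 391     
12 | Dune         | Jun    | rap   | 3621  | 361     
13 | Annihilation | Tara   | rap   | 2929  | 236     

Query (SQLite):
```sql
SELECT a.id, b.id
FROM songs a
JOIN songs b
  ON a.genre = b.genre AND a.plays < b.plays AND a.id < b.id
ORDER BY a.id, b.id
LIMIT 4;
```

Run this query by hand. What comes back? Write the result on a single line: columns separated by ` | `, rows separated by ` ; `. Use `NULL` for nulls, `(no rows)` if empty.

1 | 3 ; 2 | 4 ; 2 | 8 ; 2 | 10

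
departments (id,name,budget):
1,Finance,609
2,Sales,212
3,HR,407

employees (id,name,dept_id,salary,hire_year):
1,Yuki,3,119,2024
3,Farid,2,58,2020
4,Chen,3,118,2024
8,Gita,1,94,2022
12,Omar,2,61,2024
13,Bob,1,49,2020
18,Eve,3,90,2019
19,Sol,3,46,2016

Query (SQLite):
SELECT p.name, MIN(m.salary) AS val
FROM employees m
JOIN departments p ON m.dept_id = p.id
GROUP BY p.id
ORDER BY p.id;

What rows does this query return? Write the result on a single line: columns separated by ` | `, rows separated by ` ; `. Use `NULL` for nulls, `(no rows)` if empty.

Join each employees row to its departments via dept_id.
Group joined rows by departments.id; compute MIN(m.salary) per group.
  1: ids {8, 13} → MIN(m.salary)=49
  2: ids {3, 12} → MIN(m.salary)=58
  3: ids {1, 4, 18, 19} → MIN(m.salary)=46

Finance | 49 ; Sales | 58 ; HR | 46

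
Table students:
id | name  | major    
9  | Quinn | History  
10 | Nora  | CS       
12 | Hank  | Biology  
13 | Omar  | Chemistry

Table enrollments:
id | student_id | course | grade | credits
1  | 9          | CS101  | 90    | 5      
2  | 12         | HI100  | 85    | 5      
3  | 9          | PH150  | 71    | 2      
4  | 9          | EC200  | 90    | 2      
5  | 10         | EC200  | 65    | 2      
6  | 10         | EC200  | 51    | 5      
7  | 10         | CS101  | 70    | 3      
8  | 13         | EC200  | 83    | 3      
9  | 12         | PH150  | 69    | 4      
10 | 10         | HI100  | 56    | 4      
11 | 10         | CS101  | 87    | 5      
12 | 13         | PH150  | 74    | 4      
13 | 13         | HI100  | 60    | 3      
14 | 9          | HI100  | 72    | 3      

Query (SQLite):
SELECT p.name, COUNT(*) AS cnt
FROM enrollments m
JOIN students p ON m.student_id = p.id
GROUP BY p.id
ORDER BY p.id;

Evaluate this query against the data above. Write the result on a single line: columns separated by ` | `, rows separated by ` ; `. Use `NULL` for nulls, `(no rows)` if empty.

Join each enrollments row to its students via student_id.
Group joined rows by students.id; compute COUNT(*) per group.
  9: ids {1, 3, 4, 14} → COUNT(*)=4
  10: ids {5, 6, 7, 10, 11} → COUNT(*)=5
  12: ids {2, 9} → COUNT(*)=2
  13: ids {8, 12, 13} → COUNT(*)=3

Quinn | 4 ; Nora | 5 ; Hank | 2 ; Omar | 3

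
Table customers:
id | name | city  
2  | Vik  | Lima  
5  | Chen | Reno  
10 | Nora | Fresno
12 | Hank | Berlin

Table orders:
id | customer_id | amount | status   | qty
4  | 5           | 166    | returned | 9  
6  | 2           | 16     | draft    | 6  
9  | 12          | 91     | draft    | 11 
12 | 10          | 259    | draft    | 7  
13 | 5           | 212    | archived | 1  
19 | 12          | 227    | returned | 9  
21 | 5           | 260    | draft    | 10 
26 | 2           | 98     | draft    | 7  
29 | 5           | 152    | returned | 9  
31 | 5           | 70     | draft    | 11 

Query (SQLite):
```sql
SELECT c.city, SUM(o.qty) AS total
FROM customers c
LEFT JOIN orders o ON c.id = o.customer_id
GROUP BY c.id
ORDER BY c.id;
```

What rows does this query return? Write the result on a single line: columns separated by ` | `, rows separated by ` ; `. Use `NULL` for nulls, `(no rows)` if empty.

Lima | 13 ; Reno | 40 ; Fresno | 7 ; Berlin | 20

LEFT JOIN keeps every customers row; unmatched ones get NULL for orders columns.
Group by customers.id and compute SUM(o.qty). SUM over an all-NULL group is NULL.
  2: ids {6, 26} → SUM(o.qty)=13
  5: ids {4, 13, 21, 29, 31} → SUM(o.qty)=40
  10: ids {12} → SUM(o.qty)=7
  12: ids {9, 19} → SUM(o.qty)=20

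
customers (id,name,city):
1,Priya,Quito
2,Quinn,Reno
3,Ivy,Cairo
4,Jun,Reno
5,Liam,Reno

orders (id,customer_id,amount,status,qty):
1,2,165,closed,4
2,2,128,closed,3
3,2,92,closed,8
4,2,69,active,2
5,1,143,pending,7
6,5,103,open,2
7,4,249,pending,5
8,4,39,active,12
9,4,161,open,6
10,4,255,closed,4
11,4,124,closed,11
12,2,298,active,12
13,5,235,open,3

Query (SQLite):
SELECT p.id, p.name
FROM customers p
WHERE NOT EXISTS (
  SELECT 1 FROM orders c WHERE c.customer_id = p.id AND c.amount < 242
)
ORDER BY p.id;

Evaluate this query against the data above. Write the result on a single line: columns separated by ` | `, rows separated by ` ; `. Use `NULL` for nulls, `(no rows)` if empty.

For each customers row, check whether any orders with matching customer_id has amount < 242.
Keep rows where that is false.

3 | Ivy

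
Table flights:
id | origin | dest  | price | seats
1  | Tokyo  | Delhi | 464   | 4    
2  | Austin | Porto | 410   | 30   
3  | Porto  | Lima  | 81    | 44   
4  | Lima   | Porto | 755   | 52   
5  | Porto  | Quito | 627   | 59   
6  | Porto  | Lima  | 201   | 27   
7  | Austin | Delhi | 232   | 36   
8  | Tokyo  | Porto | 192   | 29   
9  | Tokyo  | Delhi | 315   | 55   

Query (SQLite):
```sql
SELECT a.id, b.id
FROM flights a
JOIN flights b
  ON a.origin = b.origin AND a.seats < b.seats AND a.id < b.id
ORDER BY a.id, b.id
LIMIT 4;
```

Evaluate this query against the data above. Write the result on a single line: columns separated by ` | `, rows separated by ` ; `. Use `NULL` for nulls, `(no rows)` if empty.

Pairs (a,b) with same origin, a.seats < b.seats, a.id < b.id.
origin groups: Austin:{2,7} Lima:{4} Porto:{3,5,6} Tokyo:{1,8,9}
Ordered by (a.id, b.id); first 4.

1 | 8 ; 1 | 9 ; 2 | 7 ; 3 | 5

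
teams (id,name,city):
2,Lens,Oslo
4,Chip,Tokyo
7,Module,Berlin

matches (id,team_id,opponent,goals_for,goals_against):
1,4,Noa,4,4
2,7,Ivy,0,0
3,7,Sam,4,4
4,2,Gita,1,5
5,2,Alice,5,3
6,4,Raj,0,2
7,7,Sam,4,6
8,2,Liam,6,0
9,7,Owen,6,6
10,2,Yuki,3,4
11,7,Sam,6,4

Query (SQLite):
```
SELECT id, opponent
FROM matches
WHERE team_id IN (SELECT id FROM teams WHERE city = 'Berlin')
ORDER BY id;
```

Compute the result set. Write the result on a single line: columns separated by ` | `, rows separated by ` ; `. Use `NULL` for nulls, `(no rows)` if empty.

2 | Ivy ; 3 | Sam ; 7 | Sam ; 9 | Owen ; 11 | Sam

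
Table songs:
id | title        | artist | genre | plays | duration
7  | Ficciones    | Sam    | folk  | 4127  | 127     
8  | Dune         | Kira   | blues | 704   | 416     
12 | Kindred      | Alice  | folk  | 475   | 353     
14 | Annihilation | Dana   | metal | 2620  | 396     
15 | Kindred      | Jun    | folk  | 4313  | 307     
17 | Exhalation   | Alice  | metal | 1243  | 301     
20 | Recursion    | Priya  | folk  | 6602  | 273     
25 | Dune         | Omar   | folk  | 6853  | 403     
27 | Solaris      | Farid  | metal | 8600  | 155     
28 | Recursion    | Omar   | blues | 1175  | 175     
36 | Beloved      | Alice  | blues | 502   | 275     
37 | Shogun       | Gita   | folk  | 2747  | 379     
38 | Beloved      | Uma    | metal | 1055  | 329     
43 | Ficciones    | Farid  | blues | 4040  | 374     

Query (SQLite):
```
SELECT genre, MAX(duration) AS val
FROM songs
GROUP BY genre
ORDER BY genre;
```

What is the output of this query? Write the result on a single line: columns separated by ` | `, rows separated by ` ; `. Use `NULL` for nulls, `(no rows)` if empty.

Partition songs by genre; compute MAX(duration) within each group.
  blues: ids {8, 28, 36, 43} → MAX(duration)=416
  folk: ids {7, 12, 15, 20, 25, 37} → MAX(duration)=403
  metal: ids {14, 17, 27, 38} → MAX(duration)=396

blues | 416 ; folk | 403 ; metal | 396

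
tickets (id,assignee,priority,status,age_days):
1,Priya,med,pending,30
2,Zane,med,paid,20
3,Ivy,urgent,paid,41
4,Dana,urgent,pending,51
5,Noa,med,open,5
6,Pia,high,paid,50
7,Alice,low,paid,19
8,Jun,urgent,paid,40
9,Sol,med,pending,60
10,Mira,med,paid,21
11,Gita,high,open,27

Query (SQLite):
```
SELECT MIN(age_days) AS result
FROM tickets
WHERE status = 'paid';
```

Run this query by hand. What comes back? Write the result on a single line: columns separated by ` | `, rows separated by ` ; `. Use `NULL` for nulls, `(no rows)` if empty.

19

Rows where status='paid' → age_days values: [20, 41, 50, 19, 40, 21].
MIN of non-NULL values = 19.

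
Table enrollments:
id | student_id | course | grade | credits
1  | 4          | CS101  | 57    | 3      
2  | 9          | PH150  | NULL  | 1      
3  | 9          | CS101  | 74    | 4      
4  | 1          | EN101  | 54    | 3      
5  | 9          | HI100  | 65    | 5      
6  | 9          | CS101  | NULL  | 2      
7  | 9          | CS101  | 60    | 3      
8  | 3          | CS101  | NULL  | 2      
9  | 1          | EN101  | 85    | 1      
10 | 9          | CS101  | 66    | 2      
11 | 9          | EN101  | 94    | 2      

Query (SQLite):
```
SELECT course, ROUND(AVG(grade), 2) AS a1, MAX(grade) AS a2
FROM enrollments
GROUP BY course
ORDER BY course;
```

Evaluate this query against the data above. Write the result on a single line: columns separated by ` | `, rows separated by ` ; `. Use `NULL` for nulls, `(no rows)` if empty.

Group enrollments by course.
Per group compute: ROUND(AVG(grade), 2), MAX(grade).
  CS101: ids {1, 3, 6, 7, 8, 10} → ROUND(AVG(grade), 2)=64.25, MAX(grade)=74
  EN101: ids {4, 9, 11} → ROUND(AVG(grade), 2)=77.67, MAX(grade)=94
  HI100: ids {5} → ROUND(AVG(grade), 2)=65, MAX(grade)=65
  PH150: ids {2} → ROUND(AVG(grade), 2)=NULL, MAX(grade)=NULL

CS101 | 64.25 | 74 ; EN101 | 77.67 | 94 ; HI100 | 65 | 65 ; PH150 | NULL | NULL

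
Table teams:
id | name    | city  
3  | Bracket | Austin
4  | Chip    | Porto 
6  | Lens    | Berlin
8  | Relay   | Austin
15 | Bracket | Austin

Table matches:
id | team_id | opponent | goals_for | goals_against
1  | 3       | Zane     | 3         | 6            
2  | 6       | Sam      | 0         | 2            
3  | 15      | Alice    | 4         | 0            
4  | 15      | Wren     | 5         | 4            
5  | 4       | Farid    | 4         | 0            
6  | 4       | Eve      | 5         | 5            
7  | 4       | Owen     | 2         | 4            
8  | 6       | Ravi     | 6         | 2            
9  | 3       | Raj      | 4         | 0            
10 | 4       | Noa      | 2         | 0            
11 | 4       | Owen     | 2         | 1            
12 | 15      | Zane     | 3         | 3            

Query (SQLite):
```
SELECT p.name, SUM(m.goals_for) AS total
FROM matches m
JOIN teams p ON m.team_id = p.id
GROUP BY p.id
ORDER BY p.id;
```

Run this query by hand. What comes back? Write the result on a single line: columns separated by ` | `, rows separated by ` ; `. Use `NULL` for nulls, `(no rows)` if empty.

Join each matches row to its teams via team_id.
Group joined rows by teams.id; compute SUM(m.goals_for) per group.
  3: ids {1, 9} → SUM(m.goals_for)=7
  4: ids {5, 6, 7, 10, 11} → SUM(m.goals_for)=15
  6: ids {2, 8} → SUM(m.goals_for)=6
  15: ids {3, 4, 12} → SUM(m.goals_for)=12

Bracket | 7 ; Chip | 15 ; Lens | 6 ; Bracket | 12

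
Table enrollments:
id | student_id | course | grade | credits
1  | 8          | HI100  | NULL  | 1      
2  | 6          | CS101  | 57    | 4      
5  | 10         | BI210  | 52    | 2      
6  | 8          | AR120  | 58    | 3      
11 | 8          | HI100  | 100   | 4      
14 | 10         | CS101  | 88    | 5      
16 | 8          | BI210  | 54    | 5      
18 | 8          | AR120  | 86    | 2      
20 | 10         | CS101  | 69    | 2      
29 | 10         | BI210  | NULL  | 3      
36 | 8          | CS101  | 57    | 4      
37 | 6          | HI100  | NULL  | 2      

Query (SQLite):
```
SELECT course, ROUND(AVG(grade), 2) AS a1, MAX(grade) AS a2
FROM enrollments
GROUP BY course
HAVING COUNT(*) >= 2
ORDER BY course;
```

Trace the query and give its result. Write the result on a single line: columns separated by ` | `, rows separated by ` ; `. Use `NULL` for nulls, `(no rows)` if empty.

Group enrollments by course.
Per group compute: ROUND(AVG(grade), 2), MAX(grade).
HAVING: drop groups with fewer than 2 rows.
  AR120: ids {6, 18} → ROUND(AVG(grade), 2)=72, MAX(grade)=86
  BI210: ids {5, 16, 29} → ROUND(AVG(grade), 2)=53, MAX(grade)=54
  CS101: ids {2, 14, 20, 36} → ROUND(AVG(grade), 2)=67.75, MAX(grade)=88
  HI100: ids {1, 11, 37} → ROUND(AVG(grade), 2)=100, MAX(grade)=100

AR120 | 72 | 86 ; BI210 | 53 | 54 ; CS101 | 67.75 | 88 ; HI100 | 100 | 100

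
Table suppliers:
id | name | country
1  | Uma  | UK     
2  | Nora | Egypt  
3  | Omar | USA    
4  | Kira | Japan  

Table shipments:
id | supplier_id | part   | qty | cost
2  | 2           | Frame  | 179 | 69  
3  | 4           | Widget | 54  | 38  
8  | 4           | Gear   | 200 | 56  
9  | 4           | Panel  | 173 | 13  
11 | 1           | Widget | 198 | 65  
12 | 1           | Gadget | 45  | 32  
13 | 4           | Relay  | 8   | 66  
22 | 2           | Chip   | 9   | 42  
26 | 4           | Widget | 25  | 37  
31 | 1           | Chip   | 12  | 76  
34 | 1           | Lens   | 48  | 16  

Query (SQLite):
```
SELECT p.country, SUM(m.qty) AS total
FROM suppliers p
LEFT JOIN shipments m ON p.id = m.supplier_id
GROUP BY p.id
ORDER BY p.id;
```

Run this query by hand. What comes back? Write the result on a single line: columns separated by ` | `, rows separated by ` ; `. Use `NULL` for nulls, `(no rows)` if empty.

LEFT JOIN keeps every suppliers row; unmatched ones get NULL for shipments columns.
Group by suppliers.id and compute SUM(m.qty). SUM over an all-NULL group is NULL.
  1: ids {11, 12, 31, 34} → SUM(m.qty)=303
  2: ids {2, 22} → SUM(m.qty)=188
  3: ids {—} → SUM(m.qty)=NULL
  4: ids {3, 8, 9, 13, 26} → SUM(m.qty)=460

UK | 303 ; Egypt | 188 ; USA | NULL ; Japan | 460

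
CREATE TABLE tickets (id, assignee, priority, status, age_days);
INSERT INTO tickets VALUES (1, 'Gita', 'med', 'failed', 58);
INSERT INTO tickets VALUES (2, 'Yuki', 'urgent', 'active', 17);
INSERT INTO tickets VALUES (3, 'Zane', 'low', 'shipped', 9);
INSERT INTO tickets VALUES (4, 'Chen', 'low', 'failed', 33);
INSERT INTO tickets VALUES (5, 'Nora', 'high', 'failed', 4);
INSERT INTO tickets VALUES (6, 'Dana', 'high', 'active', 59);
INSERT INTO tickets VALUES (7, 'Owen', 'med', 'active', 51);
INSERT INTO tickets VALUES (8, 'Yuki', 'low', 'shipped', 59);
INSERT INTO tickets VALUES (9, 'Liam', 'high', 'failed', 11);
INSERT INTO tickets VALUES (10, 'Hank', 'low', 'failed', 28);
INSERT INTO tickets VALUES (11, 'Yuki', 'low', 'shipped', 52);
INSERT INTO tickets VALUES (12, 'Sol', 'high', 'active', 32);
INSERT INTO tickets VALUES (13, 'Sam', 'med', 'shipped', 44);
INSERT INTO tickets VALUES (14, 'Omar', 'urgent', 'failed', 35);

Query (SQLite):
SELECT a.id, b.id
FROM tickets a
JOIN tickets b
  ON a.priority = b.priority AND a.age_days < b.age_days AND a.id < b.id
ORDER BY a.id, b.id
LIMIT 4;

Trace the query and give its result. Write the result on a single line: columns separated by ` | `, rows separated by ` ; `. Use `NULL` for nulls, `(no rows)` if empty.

Pairs (a,b) with same priority, a.age_days < b.age_days, a.id < b.id.
priority groups: high:{5,6,9,12} low:{3,4,8,10,11} med:{1,7,13} urgent:{2,14}
Ordered by (a.id, b.id); first 4.

2 | 14 ; 3 | 4 ; 3 | 8 ; 3 | 10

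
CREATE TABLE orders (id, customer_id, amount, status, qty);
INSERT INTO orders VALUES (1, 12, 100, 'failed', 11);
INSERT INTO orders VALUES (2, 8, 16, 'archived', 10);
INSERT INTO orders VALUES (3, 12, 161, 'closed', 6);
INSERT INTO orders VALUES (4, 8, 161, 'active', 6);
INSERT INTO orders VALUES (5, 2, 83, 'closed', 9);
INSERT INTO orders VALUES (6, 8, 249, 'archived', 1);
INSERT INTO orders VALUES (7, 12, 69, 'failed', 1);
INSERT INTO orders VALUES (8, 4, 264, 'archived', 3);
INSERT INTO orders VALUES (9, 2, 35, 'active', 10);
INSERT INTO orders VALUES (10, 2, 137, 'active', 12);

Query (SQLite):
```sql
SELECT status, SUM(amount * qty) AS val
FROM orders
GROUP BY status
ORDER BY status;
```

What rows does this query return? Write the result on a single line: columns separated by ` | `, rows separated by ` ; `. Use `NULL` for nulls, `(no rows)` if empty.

active | 2960 ; archived | 1201 ; closed | 1713 ; failed | 1169

For each row compute amount * qty.
Group by status; take SUM of the expression per group.
  active: ids {4, 9, 10} → SUM(amount * qty)=2960
  archived: ids {2, 6, 8} → SUM(amount * qty)=1201
  closed: ids {3, 5} → SUM(amount * qty)=1713
  failed: ids {1, 7} → SUM(amount * qty)=1169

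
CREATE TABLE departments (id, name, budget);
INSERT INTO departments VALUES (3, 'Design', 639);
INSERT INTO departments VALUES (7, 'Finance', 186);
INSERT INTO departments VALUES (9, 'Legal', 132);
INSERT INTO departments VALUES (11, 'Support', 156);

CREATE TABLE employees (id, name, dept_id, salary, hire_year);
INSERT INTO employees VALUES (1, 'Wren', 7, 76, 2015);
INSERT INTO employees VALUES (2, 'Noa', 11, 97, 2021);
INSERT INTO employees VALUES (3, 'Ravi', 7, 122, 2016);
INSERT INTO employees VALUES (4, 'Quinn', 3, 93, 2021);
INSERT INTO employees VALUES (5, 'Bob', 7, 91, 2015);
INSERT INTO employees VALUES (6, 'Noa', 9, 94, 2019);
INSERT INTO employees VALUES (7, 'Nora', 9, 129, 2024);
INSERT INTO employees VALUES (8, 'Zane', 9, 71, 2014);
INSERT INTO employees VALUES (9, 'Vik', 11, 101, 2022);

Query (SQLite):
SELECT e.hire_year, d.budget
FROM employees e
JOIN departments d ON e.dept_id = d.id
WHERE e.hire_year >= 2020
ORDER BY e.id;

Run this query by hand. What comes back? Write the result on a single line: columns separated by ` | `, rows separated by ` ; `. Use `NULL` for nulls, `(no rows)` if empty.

2021 | 156 ; 2021 | 639 ; 2024 | 132 ; 2022 | 156

Each employees row matches the departments row where dept_id = departments.id.
Then keep rows with e.hire_year >= 2020.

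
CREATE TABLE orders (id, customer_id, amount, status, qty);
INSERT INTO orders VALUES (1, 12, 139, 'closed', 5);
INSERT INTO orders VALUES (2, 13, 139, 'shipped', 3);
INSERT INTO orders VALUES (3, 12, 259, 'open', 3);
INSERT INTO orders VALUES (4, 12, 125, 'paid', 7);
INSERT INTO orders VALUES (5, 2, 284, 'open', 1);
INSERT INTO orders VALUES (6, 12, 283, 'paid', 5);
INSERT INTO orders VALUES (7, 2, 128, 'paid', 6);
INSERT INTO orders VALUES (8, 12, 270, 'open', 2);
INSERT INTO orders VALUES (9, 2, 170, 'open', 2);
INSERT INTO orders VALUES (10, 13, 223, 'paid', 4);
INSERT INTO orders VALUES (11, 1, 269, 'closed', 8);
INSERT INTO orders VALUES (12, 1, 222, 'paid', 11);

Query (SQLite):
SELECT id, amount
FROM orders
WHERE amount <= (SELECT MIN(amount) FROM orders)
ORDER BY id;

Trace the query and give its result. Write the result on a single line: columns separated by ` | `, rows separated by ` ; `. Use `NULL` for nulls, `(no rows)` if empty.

Scalar subquery: MIN(amount) over all orders rows = 125.
Keep rows where amount <= that value.

4 | 125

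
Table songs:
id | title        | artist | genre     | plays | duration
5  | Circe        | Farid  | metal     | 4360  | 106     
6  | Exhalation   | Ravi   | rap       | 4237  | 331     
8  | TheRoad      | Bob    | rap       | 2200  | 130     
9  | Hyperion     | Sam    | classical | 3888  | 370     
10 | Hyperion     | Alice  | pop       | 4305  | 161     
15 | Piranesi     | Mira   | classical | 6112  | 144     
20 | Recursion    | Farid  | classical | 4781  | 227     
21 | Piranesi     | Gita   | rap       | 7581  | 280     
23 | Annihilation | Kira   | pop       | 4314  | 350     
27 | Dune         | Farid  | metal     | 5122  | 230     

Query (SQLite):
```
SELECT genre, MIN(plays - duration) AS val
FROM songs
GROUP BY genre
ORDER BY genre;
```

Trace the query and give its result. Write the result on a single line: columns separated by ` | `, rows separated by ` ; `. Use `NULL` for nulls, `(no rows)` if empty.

classical | 3518 ; metal | 4254 ; pop | 3964 ; rap | 2070

For each row compute plays - duration.
Group by genre; take MIN of the expression per group.
  classical: ids {9, 15, 20} → MIN(plays - duration)=3518
  metal: ids {5, 27} → MIN(plays - duration)=4254
  pop: ids {10, 23} → MIN(plays - duration)=3964
  rap: ids {6, 8, 21} → MIN(plays - duration)=2070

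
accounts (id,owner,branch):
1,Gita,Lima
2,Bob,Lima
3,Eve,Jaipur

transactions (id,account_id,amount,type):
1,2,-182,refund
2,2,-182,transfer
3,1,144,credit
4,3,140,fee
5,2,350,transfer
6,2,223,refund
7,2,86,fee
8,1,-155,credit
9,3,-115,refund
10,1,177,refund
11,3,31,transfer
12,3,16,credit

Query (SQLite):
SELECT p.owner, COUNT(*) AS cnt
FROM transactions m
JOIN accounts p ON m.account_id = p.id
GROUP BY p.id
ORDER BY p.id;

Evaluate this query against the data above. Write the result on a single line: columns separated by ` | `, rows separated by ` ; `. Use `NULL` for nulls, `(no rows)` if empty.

Join each transactions row to its accounts via account_id.
Group joined rows by accounts.id; compute COUNT(*) per group.
  1: ids {3, 8, 10} → COUNT(*)=3
  2: ids {1, 2, 5, 6, 7} → COUNT(*)=5
  3: ids {4, 9, 11, 12} → COUNT(*)=4

Gita | 3 ; Bob | 5 ; Eve | 4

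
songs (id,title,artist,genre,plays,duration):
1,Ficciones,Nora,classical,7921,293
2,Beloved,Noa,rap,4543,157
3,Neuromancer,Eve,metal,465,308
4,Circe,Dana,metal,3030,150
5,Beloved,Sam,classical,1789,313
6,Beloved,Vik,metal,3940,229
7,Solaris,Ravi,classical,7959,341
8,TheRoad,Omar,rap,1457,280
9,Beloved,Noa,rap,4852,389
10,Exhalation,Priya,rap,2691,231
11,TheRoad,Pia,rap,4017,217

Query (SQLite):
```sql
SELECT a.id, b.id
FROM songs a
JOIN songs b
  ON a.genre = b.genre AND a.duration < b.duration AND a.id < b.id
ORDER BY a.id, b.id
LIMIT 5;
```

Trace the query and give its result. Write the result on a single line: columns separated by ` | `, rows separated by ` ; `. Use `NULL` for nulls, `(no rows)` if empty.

Pairs (a,b) with same genre, a.duration < b.duration, a.id < b.id.
genre groups: classical:{1,5,7} metal:{3,4,6} rap:{2,8,9,10,11}
Ordered by (a.id, b.id); first 5.

1 | 5 ; 1 | 7 ; 2 | 8 ; 2 | 9 ; 2 | 10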